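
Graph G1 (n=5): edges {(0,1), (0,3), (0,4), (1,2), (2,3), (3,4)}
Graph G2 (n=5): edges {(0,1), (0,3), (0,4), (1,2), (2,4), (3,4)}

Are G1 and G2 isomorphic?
Yes, isomorphic

The graphs are isomorphic.
One valid mapping φ: V(G1) → V(G2): 0→0, 1→1, 2→2, 3→4, 4→3

Verify φ preserves adjacency — for each edge of G1, its image is an edge of G2:
  (0,1) → (φ(0),φ(1)) = (0,1) ∈ E(G2) ✓
  (0,3) → (φ(0),φ(3)) = (0,4) ∈ E(G2) ✓
  (0,4) → (φ(0),φ(4)) = (0,3) ∈ E(G2) ✓
  (1,2) → (φ(1),φ(2)) = (1,2) ∈ E(G2) ✓
  (2,3) → (φ(2),φ(3)) = (2,4) ∈ E(G2) ✓
  (3,4) → (φ(3),φ(4)) = (3,4) ∈ E(G2) ✓
All 6 edges of G1 map to edges of G2, and |E(G1)| = |E(G2)| = 6, so φ is a bijection on edges as well as vertices. Hence G1 ≅ G2.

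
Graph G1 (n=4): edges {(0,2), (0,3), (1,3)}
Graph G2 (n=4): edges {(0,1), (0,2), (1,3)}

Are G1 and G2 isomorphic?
Yes, isomorphic

The graphs are isomorphic.
One valid mapping φ: V(G1) → V(G2): 0→1, 1→2, 2→3, 3→0

Verify φ preserves adjacency — for each edge of G1, its image is an edge of G2:
  (0,2) → (φ(0),φ(2)) = (1,3) ∈ E(G2) ✓
  (0,3) → (φ(0),φ(3)) = (0,1) ∈ E(G2) ✓
  (1,3) → (φ(1),φ(3)) = (0,2) ∈ E(G2) ✓
All 3 edges of G1 map to edges of G2, and |E(G1)| = |E(G2)| = 3, so φ is a bijection on edges as well as vertices. Hence G1 ≅ G2.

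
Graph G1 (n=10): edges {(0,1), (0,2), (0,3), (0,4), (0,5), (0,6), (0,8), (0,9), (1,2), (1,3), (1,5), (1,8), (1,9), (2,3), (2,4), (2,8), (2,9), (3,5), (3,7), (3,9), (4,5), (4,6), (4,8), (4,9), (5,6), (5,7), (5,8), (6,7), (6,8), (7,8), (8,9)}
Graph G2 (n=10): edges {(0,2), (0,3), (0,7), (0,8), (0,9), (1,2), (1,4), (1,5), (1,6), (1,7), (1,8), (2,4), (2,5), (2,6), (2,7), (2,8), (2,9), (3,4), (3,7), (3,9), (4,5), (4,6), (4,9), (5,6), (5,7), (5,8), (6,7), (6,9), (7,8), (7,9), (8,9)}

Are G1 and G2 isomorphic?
Yes, isomorphic

The graphs are isomorphic.
One valid mapping φ: V(G1) → V(G2): 0→2, 1→6, 2→5, 3→4, 4→8, 5→9, 6→0, 7→3, 8→7, 9→1

Verify φ preserves adjacency — for each edge of G1, its image is an edge of G2:
  (0,1) → (φ(0),φ(1)) = (2,6) ∈ E(G2) ✓
  (0,2) → (φ(0),φ(2)) = (2,5) ∈ E(G2) ✓
  (0,3) → (φ(0),φ(3)) = (2,4) ∈ E(G2) ✓
  (0,4) → (φ(0),φ(4)) = (2,8) ∈ E(G2) ✓
  (0,5) → (φ(0),φ(5)) = (2,9) ∈ E(G2) ✓
  (0,6) → (φ(0),φ(6)) = (0,2) ∈ E(G2) ✓
  (0,8) → (φ(0),φ(8)) = (2,7) ∈ E(G2) ✓
  (0,9) → (φ(0),φ(9)) = (1,2) ∈ E(G2) ✓
  (1,2) → (φ(1),φ(2)) = (5,6) ∈ E(G2) ✓
  (1,3) → (φ(1),φ(3)) = (4,6) ∈ E(G2) ✓
  (1,5) → (φ(1),φ(5)) = (6,9) ∈ E(G2) ✓
  (1,8) → (φ(1),φ(8)) = (6,7) ∈ E(G2) ✓
  (1,9) → (φ(1),φ(9)) = (1,6) ∈ E(G2) ✓
  (2,3) → (φ(2),φ(3)) = (4,5) ∈ E(G2) ✓
  (2,4) → (φ(2),φ(4)) = (5,8) ∈ E(G2) ✓
  (2,8) → (φ(2),φ(8)) = (5,7) ∈ E(G2) ✓
  (2,9) → (φ(2),φ(9)) = (1,5) ∈ E(G2) ✓
  (3,5) → (φ(3),φ(5)) = (4,9) ∈ E(G2) ✓
  (3,7) → (φ(3),φ(7)) = (3,4) ∈ E(G2) ✓
  (3,9) → (φ(3),φ(9)) = (1,4) ∈ E(G2) ✓
  (4,5) → (φ(4),φ(5)) = (8,9) ∈ E(G2) ✓
  (4,6) → (φ(4),φ(6)) = (0,8) ∈ E(G2) ✓
  (4,8) → (φ(4),φ(8)) = (7,8) ∈ E(G2) ✓
  (4,9) → (φ(4),φ(9)) = (1,8) ∈ E(G2) ✓
  (5,6) → (φ(5),φ(6)) = (0,9) ∈ E(G2) ✓
  (5,7) → (φ(5),φ(7)) = (3,9) ∈ E(G2) ✓
  (5,8) → (φ(5),φ(8)) = (7,9) ∈ E(G2) ✓
  (6,7) → (φ(6),φ(7)) = (0,3) ∈ E(G2) ✓
  (6,8) → (φ(6),φ(8)) = (0,7) ∈ E(G2) ✓
  (7,8) → (φ(7),φ(8)) = (3,7) ∈ E(G2) ✓
  (8,9) → (φ(8),φ(9)) = (1,7) ∈ E(G2) ✓
All 31 edges of G1 map to edges of G2, and |E(G1)| = |E(G2)| = 31, so φ is a bijection on edges as well as vertices. Hence G1 ≅ G2.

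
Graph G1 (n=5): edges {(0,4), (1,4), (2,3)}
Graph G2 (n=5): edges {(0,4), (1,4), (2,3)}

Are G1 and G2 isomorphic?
Yes, isomorphic

The graphs are isomorphic.
One valid mapping φ: V(G1) → V(G2): 0→1, 1→0, 2→2, 3→3, 4→4

Verify φ preserves adjacency — for each edge of G1, its image is an edge of G2:
  (0,4) → (φ(0),φ(4)) = (1,4) ∈ E(G2) ✓
  (1,4) → (φ(1),φ(4)) = (0,4) ∈ E(G2) ✓
  (2,3) → (φ(2),φ(3)) = (2,3) ∈ E(G2) ✓
All 3 edges of G1 map to edges of G2, and |E(G1)| = |E(G2)| = 3, so φ is a bijection on edges as well as vertices. Hence G1 ≅ G2.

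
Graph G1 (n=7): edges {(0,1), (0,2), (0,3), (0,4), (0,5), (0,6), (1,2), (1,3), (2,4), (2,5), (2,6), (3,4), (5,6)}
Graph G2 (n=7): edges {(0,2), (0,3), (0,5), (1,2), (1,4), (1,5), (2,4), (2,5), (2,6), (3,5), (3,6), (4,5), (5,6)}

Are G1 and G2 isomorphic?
Yes, isomorphic

The graphs are isomorphic.
One valid mapping φ: V(G1) → V(G2): 0→5, 1→6, 2→2, 3→3, 4→0, 5→4, 6→1

Verify φ preserves adjacency — for each edge of G1, its image is an edge of G2:
  (0,1) → (φ(0),φ(1)) = (5,6) ∈ E(G2) ✓
  (0,2) → (φ(0),φ(2)) = (2,5) ∈ E(G2) ✓
  (0,3) → (φ(0),φ(3)) = (3,5) ∈ E(G2) ✓
  (0,4) → (φ(0),φ(4)) = (0,5) ∈ E(G2) ✓
  (0,5) → (φ(0),φ(5)) = (4,5) ∈ E(G2) ✓
  (0,6) → (φ(0),φ(6)) = (1,5) ∈ E(G2) ✓
  (1,2) → (φ(1),φ(2)) = (2,6) ∈ E(G2) ✓
  (1,3) → (φ(1),φ(3)) = (3,6) ∈ E(G2) ✓
  (2,4) → (φ(2),φ(4)) = (0,2) ∈ E(G2) ✓
  (2,5) → (φ(2),φ(5)) = (2,4) ∈ E(G2) ✓
  (2,6) → (φ(2),φ(6)) = (1,2) ∈ E(G2) ✓
  (3,4) → (φ(3),φ(4)) = (0,3) ∈ E(G2) ✓
  (5,6) → (φ(5),φ(6)) = (1,4) ∈ E(G2) ✓
All 13 edges of G1 map to edges of G2, and |E(G1)| = |E(G2)| = 13, so φ is a bijection on edges as well as vertices. Hence G1 ≅ G2.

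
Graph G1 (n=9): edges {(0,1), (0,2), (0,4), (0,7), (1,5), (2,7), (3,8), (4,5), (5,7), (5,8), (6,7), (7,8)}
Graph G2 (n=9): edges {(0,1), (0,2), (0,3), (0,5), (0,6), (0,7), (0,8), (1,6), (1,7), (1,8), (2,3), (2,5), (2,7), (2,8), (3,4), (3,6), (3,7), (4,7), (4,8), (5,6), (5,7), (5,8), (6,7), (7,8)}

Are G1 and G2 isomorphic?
No, not isomorphic

The graphs are NOT isomorphic.

Degrees in G1: deg(0)=4, deg(1)=2, deg(2)=2, deg(3)=1, deg(4)=2, deg(5)=4, deg(6)=1, deg(7)=5, deg(8)=3.
Sorted degree sequence of G1: [5, 4, 4, 3, 2, 2, 2, 1, 1].
Degrees in G2: deg(0)=7, deg(1)=4, deg(2)=5, deg(3)=5, deg(4)=3, deg(5)=5, deg(6)=5, deg(7)=8, deg(8)=6.
Sorted degree sequence of G2: [8, 7, 6, 5, 5, 5, 5, 4, 3].
The (sorted) degree sequence is an isomorphism invariant, so since G1 and G2 have different degree sequences they cannot be isomorphic.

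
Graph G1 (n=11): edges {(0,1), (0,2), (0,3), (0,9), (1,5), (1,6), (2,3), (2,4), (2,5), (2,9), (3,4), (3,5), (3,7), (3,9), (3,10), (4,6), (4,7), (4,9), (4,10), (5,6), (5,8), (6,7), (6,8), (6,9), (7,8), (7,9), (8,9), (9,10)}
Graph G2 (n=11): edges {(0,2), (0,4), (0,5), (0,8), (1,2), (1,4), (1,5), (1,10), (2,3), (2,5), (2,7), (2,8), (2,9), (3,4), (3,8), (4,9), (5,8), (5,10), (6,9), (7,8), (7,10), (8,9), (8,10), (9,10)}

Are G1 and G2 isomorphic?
No, not isomorphic

The graphs are NOT isomorphic.

Degrees in G1: deg(0)=4, deg(1)=3, deg(2)=5, deg(3)=7, deg(4)=6, deg(5)=5, deg(6)=6, deg(7)=5, deg(8)=4, deg(9)=8, deg(10)=3.
Sorted degree sequence of G1: [8, 7, 6, 6, 5, 5, 5, 4, 4, 3, 3].
Degrees in G2: deg(0)=4, deg(1)=4, deg(2)=7, deg(3)=3, deg(4)=4, deg(5)=5, deg(6)=1, deg(7)=3, deg(8)=7, deg(9)=5, deg(10)=5.
Sorted degree sequence of G2: [7, 7, 5, 5, 5, 4, 4, 4, 3, 3, 1].
The (sorted) degree sequence is an isomorphism invariant, so since G1 and G2 have different degree sequences they cannot be isomorphic.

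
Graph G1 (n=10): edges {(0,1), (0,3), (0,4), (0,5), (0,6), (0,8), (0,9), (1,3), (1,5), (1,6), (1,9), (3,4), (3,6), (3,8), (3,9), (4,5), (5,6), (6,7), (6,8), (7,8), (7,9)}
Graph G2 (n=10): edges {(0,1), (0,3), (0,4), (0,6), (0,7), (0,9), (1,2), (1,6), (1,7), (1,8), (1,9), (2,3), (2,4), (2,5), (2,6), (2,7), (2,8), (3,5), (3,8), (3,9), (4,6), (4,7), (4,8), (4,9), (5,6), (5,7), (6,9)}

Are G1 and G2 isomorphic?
No, not isomorphic

The graphs are NOT isomorphic.

Degrees in G1: deg(0)=7, deg(1)=5, deg(2)=0, deg(3)=6, deg(4)=3, deg(5)=4, deg(6)=6, deg(7)=3, deg(8)=4, deg(9)=4.
Sorted degree sequence of G1: [7, 6, 6, 5, 4, 4, 4, 3, 3, 0].
Degrees in G2: deg(0)=6, deg(1)=6, deg(2)=7, deg(3)=5, deg(4)=6, deg(5)=4, deg(6)=6, deg(7)=5, deg(8)=4, deg(9)=5.
Sorted degree sequence of G2: [7, 6, 6, 6, 6, 5, 5, 5, 4, 4].
The (sorted) degree sequence is an isomorphism invariant, so since G1 and G2 have different degree sequences they cannot be isomorphic.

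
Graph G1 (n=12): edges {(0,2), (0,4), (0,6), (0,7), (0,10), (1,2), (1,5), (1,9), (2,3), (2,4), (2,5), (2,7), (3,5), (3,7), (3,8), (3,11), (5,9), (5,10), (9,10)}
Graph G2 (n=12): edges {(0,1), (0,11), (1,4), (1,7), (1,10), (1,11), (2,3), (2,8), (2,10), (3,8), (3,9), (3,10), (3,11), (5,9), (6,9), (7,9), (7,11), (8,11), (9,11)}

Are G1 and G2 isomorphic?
Yes, isomorphic

The graphs are isomorphic.
One valid mapping φ: V(G1) → V(G2): 0→1, 1→8, 2→11, 3→9, 4→0, 5→3, 6→4, 7→7, 8→6, 9→2, 10→10, 11→5

Verify φ preserves adjacency — for each edge of G1, its image is an edge of G2:
  (0,2) → (φ(0),φ(2)) = (1,11) ∈ E(G2) ✓
  (0,4) → (φ(0),φ(4)) = (0,1) ∈ E(G2) ✓
  (0,6) → (φ(0),φ(6)) = (1,4) ∈ E(G2) ✓
  (0,7) → (φ(0),φ(7)) = (1,7) ∈ E(G2) ✓
  (0,10) → (φ(0),φ(10)) = (1,10) ∈ E(G2) ✓
  (1,2) → (φ(1),φ(2)) = (8,11) ∈ E(G2) ✓
  (1,5) → (φ(1),φ(5)) = (3,8) ∈ E(G2) ✓
  (1,9) → (φ(1),φ(9)) = (2,8) ∈ E(G2) ✓
  (2,3) → (φ(2),φ(3)) = (9,11) ∈ E(G2) ✓
  (2,4) → (φ(2),φ(4)) = (0,11) ∈ E(G2) ✓
  (2,5) → (φ(2),φ(5)) = (3,11) ∈ E(G2) ✓
  (2,7) → (φ(2),φ(7)) = (7,11) ∈ E(G2) ✓
  (3,5) → (φ(3),φ(5)) = (3,9) ∈ E(G2) ✓
  (3,7) → (φ(3),φ(7)) = (7,9) ∈ E(G2) ✓
  (3,8) → (φ(3),φ(8)) = (6,9) ∈ E(G2) ✓
  (3,11) → (φ(3),φ(11)) = (5,9) ∈ E(G2) ✓
  (5,9) → (φ(5),φ(9)) = (2,3) ∈ E(G2) ✓
  (5,10) → (φ(5),φ(10)) = (3,10) ∈ E(G2) ✓
  (9,10) → (φ(9),φ(10)) = (2,10) ∈ E(G2) ✓
All 19 edges of G1 map to edges of G2, and |E(G1)| = |E(G2)| = 19, so φ is a bijection on edges as well as vertices. Hence G1 ≅ G2.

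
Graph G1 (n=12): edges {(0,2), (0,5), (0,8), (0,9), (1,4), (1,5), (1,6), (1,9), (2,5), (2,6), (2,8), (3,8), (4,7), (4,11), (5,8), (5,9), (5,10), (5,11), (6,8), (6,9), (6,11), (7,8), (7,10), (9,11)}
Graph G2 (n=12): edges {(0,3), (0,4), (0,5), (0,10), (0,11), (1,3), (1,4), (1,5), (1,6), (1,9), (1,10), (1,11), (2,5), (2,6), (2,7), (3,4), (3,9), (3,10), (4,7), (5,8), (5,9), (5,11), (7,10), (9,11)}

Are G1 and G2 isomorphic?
Yes, isomorphic

The graphs are isomorphic.
One valid mapping φ: V(G1) → V(G2): 0→9, 1→4, 2→11, 3→8, 4→7, 5→1, 6→0, 7→2, 8→5, 9→3, 10→6, 11→10

Verify φ preserves adjacency — for each edge of G1, its image is an edge of G2:
  (0,2) → (φ(0),φ(2)) = (9,11) ∈ E(G2) ✓
  (0,5) → (φ(0),φ(5)) = (1,9) ∈ E(G2) ✓
  (0,8) → (φ(0),φ(8)) = (5,9) ∈ E(G2) ✓
  (0,9) → (φ(0),φ(9)) = (3,9) ∈ E(G2) ✓
  (1,4) → (φ(1),φ(4)) = (4,7) ∈ E(G2) ✓
  (1,5) → (φ(1),φ(5)) = (1,4) ∈ E(G2) ✓
  (1,6) → (φ(1),φ(6)) = (0,4) ∈ E(G2) ✓
  (1,9) → (φ(1),φ(9)) = (3,4) ∈ E(G2) ✓
  (2,5) → (φ(2),φ(5)) = (1,11) ∈ E(G2) ✓
  (2,6) → (φ(2),φ(6)) = (0,11) ∈ E(G2) ✓
  (2,8) → (φ(2),φ(8)) = (5,11) ∈ E(G2) ✓
  (3,8) → (φ(3),φ(8)) = (5,8) ∈ E(G2) ✓
  (4,7) → (φ(4),φ(7)) = (2,7) ∈ E(G2) ✓
  (4,11) → (φ(4),φ(11)) = (7,10) ∈ E(G2) ✓
  (5,8) → (φ(5),φ(8)) = (1,5) ∈ E(G2) ✓
  (5,9) → (φ(5),φ(9)) = (1,3) ∈ E(G2) ✓
  (5,10) → (φ(5),φ(10)) = (1,6) ∈ E(G2) ✓
  (5,11) → (φ(5),φ(11)) = (1,10) ∈ E(G2) ✓
  (6,8) → (φ(6),φ(8)) = (0,5) ∈ E(G2) ✓
  (6,9) → (φ(6),φ(9)) = (0,3) ∈ E(G2) ✓
  (6,11) → (φ(6),φ(11)) = (0,10) ∈ E(G2) ✓
  (7,8) → (φ(7),φ(8)) = (2,5) ∈ E(G2) ✓
  (7,10) → (φ(7),φ(10)) = (2,6) ∈ E(G2) ✓
  (9,11) → (φ(9),φ(11)) = (3,10) ∈ E(G2) ✓
All 24 edges of G1 map to edges of G2, and |E(G1)| = |E(G2)| = 24, so φ is a bijection on edges as well as vertices. Hence G1 ≅ G2.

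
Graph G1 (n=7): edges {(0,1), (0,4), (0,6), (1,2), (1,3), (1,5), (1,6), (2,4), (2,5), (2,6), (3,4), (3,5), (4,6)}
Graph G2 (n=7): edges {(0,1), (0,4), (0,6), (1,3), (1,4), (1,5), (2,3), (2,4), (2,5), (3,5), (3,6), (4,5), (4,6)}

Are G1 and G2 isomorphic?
Yes, isomorphic

The graphs are isomorphic.
One valid mapping φ: V(G1) → V(G2): 0→2, 1→4, 2→1, 3→6, 4→3, 5→0, 6→5

Verify φ preserves adjacency — for each edge of G1, its image is an edge of G2:
  (0,1) → (φ(0),φ(1)) = (2,4) ∈ E(G2) ✓
  (0,4) → (φ(0),φ(4)) = (2,3) ∈ E(G2) ✓
  (0,6) → (φ(0),φ(6)) = (2,5) ∈ E(G2) ✓
  (1,2) → (φ(1),φ(2)) = (1,4) ∈ E(G2) ✓
  (1,3) → (φ(1),φ(3)) = (4,6) ∈ E(G2) ✓
  (1,5) → (φ(1),φ(5)) = (0,4) ∈ E(G2) ✓
  (1,6) → (φ(1),φ(6)) = (4,5) ∈ E(G2) ✓
  (2,4) → (φ(2),φ(4)) = (1,3) ∈ E(G2) ✓
  (2,5) → (φ(2),φ(5)) = (0,1) ∈ E(G2) ✓
  (2,6) → (φ(2),φ(6)) = (1,5) ∈ E(G2) ✓
  (3,4) → (φ(3),φ(4)) = (3,6) ∈ E(G2) ✓
  (3,5) → (φ(3),φ(5)) = (0,6) ∈ E(G2) ✓
  (4,6) → (φ(4),φ(6)) = (3,5) ∈ E(G2) ✓
All 13 edges of G1 map to edges of G2, and |E(G1)| = |E(G2)| = 13, so φ is a bijection on edges as well as vertices. Hence G1 ≅ G2.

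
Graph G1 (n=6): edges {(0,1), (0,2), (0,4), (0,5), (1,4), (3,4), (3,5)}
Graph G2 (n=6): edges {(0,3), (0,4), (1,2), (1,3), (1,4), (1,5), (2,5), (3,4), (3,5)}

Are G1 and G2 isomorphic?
No, not isomorphic

The graphs are NOT isomorphic.

Degrees in G1: deg(0)=4, deg(1)=2, deg(2)=1, deg(3)=2, deg(4)=3, deg(5)=2.
Sorted degree sequence of G1: [4, 3, 2, 2, 2, 1].
Degrees in G2: deg(0)=2, deg(1)=4, deg(2)=2, deg(3)=4, deg(4)=3, deg(5)=3.
Sorted degree sequence of G2: [4, 4, 3, 3, 2, 2].
The (sorted) degree sequence is an isomorphism invariant, so since G1 and G2 have different degree sequences they cannot be isomorphic.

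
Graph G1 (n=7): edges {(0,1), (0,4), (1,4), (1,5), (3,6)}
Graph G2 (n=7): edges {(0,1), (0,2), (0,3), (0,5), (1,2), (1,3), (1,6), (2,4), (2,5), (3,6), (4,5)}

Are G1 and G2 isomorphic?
No, not isomorphic

The graphs are NOT isomorphic.

Counting triangles (3-cliques): G1 has 1, G2 has 5.
Triangle count is an isomorphism invariant, so differing triangle counts rule out isomorphism.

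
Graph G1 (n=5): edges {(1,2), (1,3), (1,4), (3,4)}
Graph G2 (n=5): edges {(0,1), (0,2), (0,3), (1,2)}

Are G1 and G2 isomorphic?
Yes, isomorphic

The graphs are isomorphic.
One valid mapping φ: V(G1) → V(G2): 0→4, 1→0, 2→3, 3→1, 4→2

Verify φ preserves adjacency — for each edge of G1, its image is an edge of G2:
  (1,2) → (φ(1),φ(2)) = (0,3) ∈ E(G2) ✓
  (1,3) → (φ(1),φ(3)) = (0,1) ∈ E(G2) ✓
  (1,4) → (φ(1),φ(4)) = (0,2) ∈ E(G2) ✓
  (3,4) → (φ(3),φ(4)) = (1,2) ∈ E(G2) ✓
All 4 edges of G1 map to edges of G2, and |E(G1)| = |E(G2)| = 4, so φ is a bijection on edges as well as vertices. Hence G1 ≅ G2.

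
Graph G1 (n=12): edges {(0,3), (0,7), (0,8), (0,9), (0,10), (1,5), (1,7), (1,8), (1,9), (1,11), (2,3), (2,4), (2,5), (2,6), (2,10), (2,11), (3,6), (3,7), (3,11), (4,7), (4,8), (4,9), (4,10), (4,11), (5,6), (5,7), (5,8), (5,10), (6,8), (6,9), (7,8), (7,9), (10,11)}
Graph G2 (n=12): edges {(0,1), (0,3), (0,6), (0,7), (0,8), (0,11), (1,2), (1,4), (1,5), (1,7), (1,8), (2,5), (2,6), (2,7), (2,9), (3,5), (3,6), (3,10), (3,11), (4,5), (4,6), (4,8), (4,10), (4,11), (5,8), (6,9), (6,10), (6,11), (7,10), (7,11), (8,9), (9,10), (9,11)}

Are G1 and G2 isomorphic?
Yes, isomorphic

The graphs are isomorphic.
One valid mapping φ: V(G1) → V(G2): 0→9, 1→3, 2→1, 3→2, 4→4, 5→0, 6→7, 7→6, 8→11, 9→10, 10→8, 11→5

Verify φ preserves adjacency — for each edge of G1, its image is an edge of G2:
  (0,3) → (φ(0),φ(3)) = (2,9) ∈ E(G2) ✓
  (0,7) → (φ(0),φ(7)) = (6,9) ∈ E(G2) ✓
  (0,8) → (φ(0),φ(8)) = (9,11) ∈ E(G2) ✓
  (0,9) → (φ(0),φ(9)) = (9,10) ∈ E(G2) ✓
  (0,10) → (φ(0),φ(10)) = (8,9) ∈ E(G2) ✓
  (1,5) → (φ(1),φ(5)) = (0,3) ∈ E(G2) ✓
  (1,7) → (φ(1),φ(7)) = (3,6) ∈ E(G2) ✓
  (1,8) → (φ(1),φ(8)) = (3,11) ∈ E(G2) ✓
  (1,9) → (φ(1),φ(9)) = (3,10) ∈ E(G2) ✓
  (1,11) → (φ(1),φ(11)) = (3,5) ∈ E(G2) ✓
  (2,3) → (φ(2),φ(3)) = (1,2) ∈ E(G2) ✓
  (2,4) → (φ(2),φ(4)) = (1,4) ∈ E(G2) ✓
  (2,5) → (φ(2),φ(5)) = (0,1) ∈ E(G2) ✓
  (2,6) → (φ(2),φ(6)) = (1,7) ∈ E(G2) ✓
  (2,10) → (φ(2),φ(10)) = (1,8) ∈ E(G2) ✓
  (2,11) → (φ(2),φ(11)) = (1,5) ∈ E(G2) ✓
  (3,6) → (φ(3),φ(6)) = (2,7) ∈ E(G2) ✓
  (3,7) → (φ(3),φ(7)) = (2,6) ∈ E(G2) ✓
  (3,11) → (φ(3),φ(11)) = (2,5) ∈ E(G2) ✓
  (4,7) → (φ(4),φ(7)) = (4,6) ∈ E(G2) ✓
  (4,8) → (φ(4),φ(8)) = (4,11) ∈ E(G2) ✓
  (4,9) → (φ(4),φ(9)) = (4,10) ∈ E(G2) ✓
  (4,10) → (φ(4),φ(10)) = (4,8) ∈ E(G2) ✓
  (4,11) → (φ(4),φ(11)) = (4,5) ∈ E(G2) ✓
  (5,6) → (φ(5),φ(6)) = (0,7) ∈ E(G2) ✓
  (5,7) → (φ(5),φ(7)) = (0,6) ∈ E(G2) ✓
  (5,8) → (φ(5),φ(8)) = (0,11) ∈ E(G2) ✓
  (5,10) → (φ(5),φ(10)) = (0,8) ∈ E(G2) ✓
  (6,8) → (φ(6),φ(8)) = (7,11) ∈ E(G2) ✓
  (6,9) → (φ(6),φ(9)) = (7,10) ∈ E(G2) ✓
  (7,8) → (φ(7),φ(8)) = (6,11) ∈ E(G2) ✓
  (7,9) → (φ(7),φ(9)) = (6,10) ∈ E(G2) ✓
  (10,11) → (φ(10),φ(11)) = (5,8) ∈ E(G2) ✓
All 33 edges of G1 map to edges of G2, and |E(G1)| = |E(G2)| = 33, so φ is a bijection on edges as well as vertices. Hence G1 ≅ G2.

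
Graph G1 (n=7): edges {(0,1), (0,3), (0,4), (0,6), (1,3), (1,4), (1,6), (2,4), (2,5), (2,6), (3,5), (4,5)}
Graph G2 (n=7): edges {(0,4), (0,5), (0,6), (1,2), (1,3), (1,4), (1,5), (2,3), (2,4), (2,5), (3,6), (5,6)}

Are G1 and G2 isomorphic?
Yes, isomorphic

The graphs are isomorphic.
One valid mapping φ: V(G1) → V(G2): 0→2, 1→1, 2→6, 3→4, 4→5, 5→0, 6→3

Verify φ preserves adjacency — for each edge of G1, its image is an edge of G2:
  (0,1) → (φ(0),φ(1)) = (1,2) ∈ E(G2) ✓
  (0,3) → (φ(0),φ(3)) = (2,4) ∈ E(G2) ✓
  (0,4) → (φ(0),φ(4)) = (2,5) ∈ E(G2) ✓
  (0,6) → (φ(0),φ(6)) = (2,3) ∈ E(G2) ✓
  (1,3) → (φ(1),φ(3)) = (1,4) ∈ E(G2) ✓
  (1,4) → (φ(1),φ(4)) = (1,5) ∈ E(G2) ✓
  (1,6) → (φ(1),φ(6)) = (1,3) ∈ E(G2) ✓
  (2,4) → (φ(2),φ(4)) = (5,6) ∈ E(G2) ✓
  (2,5) → (φ(2),φ(5)) = (0,6) ∈ E(G2) ✓
  (2,6) → (φ(2),φ(6)) = (3,6) ∈ E(G2) ✓
  (3,5) → (φ(3),φ(5)) = (0,4) ∈ E(G2) ✓
  (4,5) → (φ(4),φ(5)) = (0,5) ∈ E(G2) ✓
All 12 edges of G1 map to edges of G2, and |E(G1)| = |E(G2)| = 12, so φ is a bijection on edges as well as vertices. Hence G1 ≅ G2.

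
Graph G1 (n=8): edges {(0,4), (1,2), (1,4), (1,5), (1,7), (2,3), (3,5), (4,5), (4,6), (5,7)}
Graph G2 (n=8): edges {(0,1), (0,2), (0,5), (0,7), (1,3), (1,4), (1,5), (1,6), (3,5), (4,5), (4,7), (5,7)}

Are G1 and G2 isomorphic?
No, not isomorphic

The graphs are NOT isomorphic.

Counting triangles (3-cliques): G1 has 2, G2 has 5.
Triangle count is an isomorphism invariant, so differing triangle counts rule out isomorphism.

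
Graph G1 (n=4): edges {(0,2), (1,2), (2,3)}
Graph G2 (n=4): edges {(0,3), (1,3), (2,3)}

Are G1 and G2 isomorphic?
Yes, isomorphic

The graphs are isomorphic.
One valid mapping φ: V(G1) → V(G2): 0→0, 1→1, 2→3, 3→2

Verify φ preserves adjacency — for each edge of G1, its image is an edge of G2:
  (0,2) → (φ(0),φ(2)) = (0,3) ∈ E(G2) ✓
  (1,2) → (φ(1),φ(2)) = (1,3) ∈ E(G2) ✓
  (2,3) → (φ(2),φ(3)) = (2,3) ∈ E(G2) ✓
All 3 edges of G1 map to edges of G2, and |E(G1)| = |E(G2)| = 3, so φ is a bijection on edges as well as vertices. Hence G1 ≅ G2.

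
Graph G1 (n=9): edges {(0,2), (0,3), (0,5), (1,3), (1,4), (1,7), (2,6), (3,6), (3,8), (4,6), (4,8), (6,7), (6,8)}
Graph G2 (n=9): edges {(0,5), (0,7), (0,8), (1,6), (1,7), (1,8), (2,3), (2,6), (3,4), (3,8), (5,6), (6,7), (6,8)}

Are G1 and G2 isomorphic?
Yes, isomorphic

The graphs are isomorphic.
One valid mapping φ: V(G1) → V(G2): 0→3, 1→0, 2→2, 3→8, 4→7, 5→4, 6→6, 7→5, 8→1

Verify φ preserves adjacency — for each edge of G1, its image is an edge of G2:
  (0,2) → (φ(0),φ(2)) = (2,3) ∈ E(G2) ✓
  (0,3) → (φ(0),φ(3)) = (3,8) ∈ E(G2) ✓
  (0,5) → (φ(0),φ(5)) = (3,4) ∈ E(G2) ✓
  (1,3) → (φ(1),φ(3)) = (0,8) ∈ E(G2) ✓
  (1,4) → (φ(1),φ(4)) = (0,7) ∈ E(G2) ✓
  (1,7) → (φ(1),φ(7)) = (0,5) ∈ E(G2) ✓
  (2,6) → (φ(2),φ(6)) = (2,6) ∈ E(G2) ✓
  (3,6) → (φ(3),φ(6)) = (6,8) ∈ E(G2) ✓
  (3,8) → (φ(3),φ(8)) = (1,8) ∈ E(G2) ✓
  (4,6) → (φ(4),φ(6)) = (6,7) ∈ E(G2) ✓
  (4,8) → (φ(4),φ(8)) = (1,7) ∈ E(G2) ✓
  (6,7) → (φ(6),φ(7)) = (5,6) ∈ E(G2) ✓
  (6,8) → (φ(6),φ(8)) = (1,6) ∈ E(G2) ✓
All 13 edges of G1 map to edges of G2, and |E(G1)| = |E(G2)| = 13, so φ is a bijection on edges as well as vertices. Hence G1 ≅ G2.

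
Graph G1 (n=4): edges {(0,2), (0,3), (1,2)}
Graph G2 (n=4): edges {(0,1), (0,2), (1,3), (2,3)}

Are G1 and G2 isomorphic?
No, not isomorphic

The graphs are NOT isomorphic.

Degrees in G1: deg(0)=2, deg(1)=1, deg(2)=2, deg(3)=1.
Sorted degree sequence of G1: [2, 2, 1, 1].
Degrees in G2: deg(0)=2, deg(1)=2, deg(2)=2, deg(3)=2.
Sorted degree sequence of G2: [2, 2, 2, 2].
The (sorted) degree sequence is an isomorphism invariant, so since G1 and G2 have different degree sequences they cannot be isomorphic.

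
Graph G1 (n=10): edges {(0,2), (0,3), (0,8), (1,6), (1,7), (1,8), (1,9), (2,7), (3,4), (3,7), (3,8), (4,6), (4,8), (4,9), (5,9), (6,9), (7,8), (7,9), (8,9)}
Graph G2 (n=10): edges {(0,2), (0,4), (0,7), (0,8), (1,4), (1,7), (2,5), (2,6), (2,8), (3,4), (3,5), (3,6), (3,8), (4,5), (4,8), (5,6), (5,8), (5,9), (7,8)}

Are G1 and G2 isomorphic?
Yes, isomorphic

The graphs are isomorphic.
One valid mapping φ: V(G1) → V(G2): 0→7, 1→3, 2→1, 3→0, 4→2, 5→9, 6→6, 7→4, 8→8, 9→5

Verify φ preserves adjacency — for each edge of G1, its image is an edge of G2:
  (0,2) → (φ(0),φ(2)) = (1,7) ∈ E(G2) ✓
  (0,3) → (φ(0),φ(3)) = (0,7) ∈ E(G2) ✓
  (0,8) → (φ(0),φ(8)) = (7,8) ∈ E(G2) ✓
  (1,6) → (φ(1),φ(6)) = (3,6) ∈ E(G2) ✓
  (1,7) → (φ(1),φ(7)) = (3,4) ∈ E(G2) ✓
  (1,8) → (φ(1),φ(8)) = (3,8) ∈ E(G2) ✓
  (1,9) → (φ(1),φ(9)) = (3,5) ∈ E(G2) ✓
  (2,7) → (φ(2),φ(7)) = (1,4) ∈ E(G2) ✓
  (3,4) → (φ(3),φ(4)) = (0,2) ∈ E(G2) ✓
  (3,7) → (φ(3),φ(7)) = (0,4) ∈ E(G2) ✓
  (3,8) → (φ(3),φ(8)) = (0,8) ∈ E(G2) ✓
  (4,6) → (φ(4),φ(6)) = (2,6) ∈ E(G2) ✓
  (4,8) → (φ(4),φ(8)) = (2,8) ∈ E(G2) ✓
  (4,9) → (φ(4),φ(9)) = (2,5) ∈ E(G2) ✓
  (5,9) → (φ(5),φ(9)) = (5,9) ∈ E(G2) ✓
  (6,9) → (φ(6),φ(9)) = (5,6) ∈ E(G2) ✓
  (7,8) → (φ(7),φ(8)) = (4,8) ∈ E(G2) ✓
  (7,9) → (φ(7),φ(9)) = (4,5) ∈ E(G2) ✓
  (8,9) → (φ(8),φ(9)) = (5,8) ∈ E(G2) ✓
All 19 edges of G1 map to edges of G2, and |E(G1)| = |E(G2)| = 19, so φ is a bijection on edges as well as vertices. Hence G1 ≅ G2.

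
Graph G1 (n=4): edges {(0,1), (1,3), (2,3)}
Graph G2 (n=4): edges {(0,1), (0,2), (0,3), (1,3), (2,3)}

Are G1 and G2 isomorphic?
No, not isomorphic

The graphs are NOT isomorphic.

Counting triangles (3-cliques): G1 has 0, G2 has 2.
Triangle count is an isomorphism invariant, so differing triangle counts rule out isomorphism.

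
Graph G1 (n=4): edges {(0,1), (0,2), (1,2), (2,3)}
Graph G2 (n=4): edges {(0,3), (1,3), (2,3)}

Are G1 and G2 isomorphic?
No, not isomorphic

The graphs are NOT isomorphic.

Counting triangles (3-cliques): G1 has 1, G2 has 0.
Triangle count is an isomorphism invariant, so differing triangle counts rule out isomorphism.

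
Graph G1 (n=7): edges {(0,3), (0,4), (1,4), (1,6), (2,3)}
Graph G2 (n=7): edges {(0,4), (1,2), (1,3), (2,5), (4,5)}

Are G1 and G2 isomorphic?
Yes, isomorphic

The graphs are isomorphic.
One valid mapping φ: V(G1) → V(G2): 0→5, 1→1, 2→0, 3→4, 4→2, 5→6, 6→3

Verify φ preserves adjacency — for each edge of G1, its image is an edge of G2:
  (0,3) → (φ(0),φ(3)) = (4,5) ∈ E(G2) ✓
  (0,4) → (φ(0),φ(4)) = (2,5) ∈ E(G2) ✓
  (1,4) → (φ(1),φ(4)) = (1,2) ∈ E(G2) ✓
  (1,6) → (φ(1),φ(6)) = (1,3) ∈ E(G2) ✓
  (2,3) → (φ(2),φ(3)) = (0,4) ∈ E(G2) ✓
All 5 edges of G1 map to edges of G2, and |E(G1)| = |E(G2)| = 5, so φ is a bijection on edges as well as vertices. Hence G1 ≅ G2.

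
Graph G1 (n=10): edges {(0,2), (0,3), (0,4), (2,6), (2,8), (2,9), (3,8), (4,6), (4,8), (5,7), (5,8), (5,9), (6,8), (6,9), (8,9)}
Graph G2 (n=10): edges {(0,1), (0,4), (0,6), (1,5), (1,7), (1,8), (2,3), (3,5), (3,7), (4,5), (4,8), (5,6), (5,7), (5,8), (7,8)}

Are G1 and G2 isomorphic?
Yes, isomorphic

The graphs are isomorphic.
One valid mapping φ: V(G1) → V(G2): 0→0, 1→9, 2→1, 3→6, 4→4, 5→3, 6→8, 7→2, 8→5, 9→7

Verify φ preserves adjacency — for each edge of G1, its image is an edge of G2:
  (0,2) → (φ(0),φ(2)) = (0,1) ∈ E(G2) ✓
  (0,3) → (φ(0),φ(3)) = (0,6) ∈ E(G2) ✓
  (0,4) → (φ(0),φ(4)) = (0,4) ∈ E(G2) ✓
  (2,6) → (φ(2),φ(6)) = (1,8) ∈ E(G2) ✓
  (2,8) → (φ(2),φ(8)) = (1,5) ∈ E(G2) ✓
  (2,9) → (φ(2),φ(9)) = (1,7) ∈ E(G2) ✓
  (3,8) → (φ(3),φ(8)) = (5,6) ∈ E(G2) ✓
  (4,6) → (φ(4),φ(6)) = (4,8) ∈ E(G2) ✓
  (4,8) → (φ(4),φ(8)) = (4,5) ∈ E(G2) ✓
  (5,7) → (φ(5),φ(7)) = (2,3) ∈ E(G2) ✓
  (5,8) → (φ(5),φ(8)) = (3,5) ∈ E(G2) ✓
  (5,9) → (φ(5),φ(9)) = (3,7) ∈ E(G2) ✓
  (6,8) → (φ(6),φ(8)) = (5,8) ∈ E(G2) ✓
  (6,9) → (φ(6),φ(9)) = (7,8) ∈ E(G2) ✓
  (8,9) → (φ(8),φ(9)) = (5,7) ∈ E(G2) ✓
All 15 edges of G1 map to edges of G2, and |E(G1)| = |E(G2)| = 15, so φ is a bijection on edges as well as vertices. Hence G1 ≅ G2.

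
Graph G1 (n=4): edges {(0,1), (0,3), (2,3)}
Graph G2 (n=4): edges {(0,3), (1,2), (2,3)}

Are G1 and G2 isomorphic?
Yes, isomorphic

The graphs are isomorphic.
One valid mapping φ: V(G1) → V(G2): 0→2, 1→1, 2→0, 3→3

Verify φ preserves adjacency — for each edge of G1, its image is an edge of G2:
  (0,1) → (φ(0),φ(1)) = (1,2) ∈ E(G2) ✓
  (0,3) → (φ(0),φ(3)) = (2,3) ∈ E(G2) ✓
  (2,3) → (φ(2),φ(3)) = (0,3) ∈ E(G2) ✓
All 3 edges of G1 map to edges of G2, and |E(G1)| = |E(G2)| = 3, so φ is a bijection on edges as well as vertices. Hence G1 ≅ G2.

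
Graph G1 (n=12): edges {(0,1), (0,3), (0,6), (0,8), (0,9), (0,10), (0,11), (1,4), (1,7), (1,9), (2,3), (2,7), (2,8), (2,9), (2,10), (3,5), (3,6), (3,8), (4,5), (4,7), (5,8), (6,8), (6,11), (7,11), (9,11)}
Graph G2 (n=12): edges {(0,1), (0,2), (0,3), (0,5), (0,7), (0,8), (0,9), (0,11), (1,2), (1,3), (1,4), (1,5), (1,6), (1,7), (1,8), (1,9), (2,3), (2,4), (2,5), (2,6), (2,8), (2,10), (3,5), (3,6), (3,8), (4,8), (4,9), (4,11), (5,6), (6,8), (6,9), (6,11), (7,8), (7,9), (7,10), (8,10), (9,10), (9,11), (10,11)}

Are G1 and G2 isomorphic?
No, not isomorphic

The graphs are NOT isomorphic.

Counting triangles (3-cliques): G1 has 10, G2 has 43.
Triangle count is an isomorphism invariant, so differing triangle counts rule out isomorphism.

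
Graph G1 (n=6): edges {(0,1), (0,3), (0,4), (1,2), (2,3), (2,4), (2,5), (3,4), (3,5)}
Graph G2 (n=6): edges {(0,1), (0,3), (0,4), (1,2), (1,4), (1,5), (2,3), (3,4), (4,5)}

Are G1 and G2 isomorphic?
Yes, isomorphic

The graphs are isomorphic.
One valid mapping φ: V(G1) → V(G2): 0→3, 1→2, 2→1, 3→4, 4→0, 5→5

Verify φ preserves adjacency — for each edge of G1, its image is an edge of G2:
  (0,1) → (φ(0),φ(1)) = (2,3) ∈ E(G2) ✓
  (0,3) → (φ(0),φ(3)) = (3,4) ∈ E(G2) ✓
  (0,4) → (φ(0),φ(4)) = (0,3) ∈ E(G2) ✓
  (1,2) → (φ(1),φ(2)) = (1,2) ∈ E(G2) ✓
  (2,3) → (φ(2),φ(3)) = (1,4) ∈ E(G2) ✓
  (2,4) → (φ(2),φ(4)) = (0,1) ∈ E(G2) ✓
  (2,5) → (φ(2),φ(5)) = (1,5) ∈ E(G2) ✓
  (3,4) → (φ(3),φ(4)) = (0,4) ∈ E(G2) ✓
  (3,5) → (φ(3),φ(5)) = (4,5) ∈ E(G2) ✓
All 9 edges of G1 map to edges of G2, and |E(G1)| = |E(G2)| = 9, so φ is a bijection on edges as well as vertices. Hence G1 ≅ G2.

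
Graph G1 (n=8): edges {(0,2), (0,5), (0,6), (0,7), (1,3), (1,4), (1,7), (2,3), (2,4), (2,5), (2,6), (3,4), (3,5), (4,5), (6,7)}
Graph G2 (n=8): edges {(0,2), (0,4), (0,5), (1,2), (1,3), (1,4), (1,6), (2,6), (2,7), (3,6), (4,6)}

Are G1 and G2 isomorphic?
No, not isomorphic

The graphs are NOT isomorphic.

Counting triangles (3-cliques): G1 has 8, G2 has 3.
Triangle count is an isomorphism invariant, so differing triangle counts rule out isomorphism.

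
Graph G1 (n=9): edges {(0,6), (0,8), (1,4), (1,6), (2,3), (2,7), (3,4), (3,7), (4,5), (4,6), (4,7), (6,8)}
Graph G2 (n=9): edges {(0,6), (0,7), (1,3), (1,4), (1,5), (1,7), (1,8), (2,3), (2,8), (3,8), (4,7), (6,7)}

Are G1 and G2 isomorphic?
Yes, isomorphic

The graphs are isomorphic.
One valid mapping φ: V(G1) → V(G2): 0→6, 1→4, 2→2, 3→8, 4→1, 5→5, 6→7, 7→3, 8→0

Verify φ preserves adjacency — for each edge of G1, its image is an edge of G2:
  (0,6) → (φ(0),φ(6)) = (6,7) ∈ E(G2) ✓
  (0,8) → (φ(0),φ(8)) = (0,6) ∈ E(G2) ✓
  (1,4) → (φ(1),φ(4)) = (1,4) ∈ E(G2) ✓
  (1,6) → (φ(1),φ(6)) = (4,7) ∈ E(G2) ✓
  (2,3) → (φ(2),φ(3)) = (2,8) ∈ E(G2) ✓
  (2,7) → (φ(2),φ(7)) = (2,3) ∈ E(G2) ✓
  (3,4) → (φ(3),φ(4)) = (1,8) ∈ E(G2) ✓
  (3,7) → (φ(3),φ(7)) = (3,8) ∈ E(G2) ✓
  (4,5) → (φ(4),φ(5)) = (1,5) ∈ E(G2) ✓
  (4,6) → (φ(4),φ(6)) = (1,7) ∈ E(G2) ✓
  (4,7) → (φ(4),φ(7)) = (1,3) ∈ E(G2) ✓
  (6,8) → (φ(6),φ(8)) = (0,7) ∈ E(G2) ✓
All 12 edges of G1 map to edges of G2, and |E(G1)| = |E(G2)| = 12, so φ is a bijection on edges as well as vertices. Hence G1 ≅ G2.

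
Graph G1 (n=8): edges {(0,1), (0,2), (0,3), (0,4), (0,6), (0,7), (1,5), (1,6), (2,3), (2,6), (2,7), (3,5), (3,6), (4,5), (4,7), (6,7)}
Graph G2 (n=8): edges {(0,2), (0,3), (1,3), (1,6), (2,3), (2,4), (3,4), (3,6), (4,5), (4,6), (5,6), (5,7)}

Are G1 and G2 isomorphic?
No, not isomorphic

The graphs are NOT isomorphic.

Counting triangles (3-cliques): G1 has 9, G2 has 5.
Triangle count is an isomorphism invariant, so differing triangle counts rule out isomorphism.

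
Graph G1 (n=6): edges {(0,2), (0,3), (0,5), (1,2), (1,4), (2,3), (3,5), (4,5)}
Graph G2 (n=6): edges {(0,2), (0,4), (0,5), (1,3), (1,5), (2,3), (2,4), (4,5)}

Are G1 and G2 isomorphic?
Yes, isomorphic

The graphs are isomorphic.
One valid mapping φ: V(G1) → V(G2): 0→0, 1→1, 2→5, 3→4, 4→3, 5→2

Verify φ preserves adjacency — for each edge of G1, its image is an edge of G2:
  (0,2) → (φ(0),φ(2)) = (0,5) ∈ E(G2) ✓
  (0,3) → (φ(0),φ(3)) = (0,4) ∈ E(G2) ✓
  (0,5) → (φ(0),φ(5)) = (0,2) ∈ E(G2) ✓
  (1,2) → (φ(1),φ(2)) = (1,5) ∈ E(G2) ✓
  (1,4) → (φ(1),φ(4)) = (1,3) ∈ E(G2) ✓
  (2,3) → (φ(2),φ(3)) = (4,5) ∈ E(G2) ✓
  (3,5) → (φ(3),φ(5)) = (2,4) ∈ E(G2) ✓
  (4,5) → (φ(4),φ(5)) = (2,3) ∈ E(G2) ✓
All 8 edges of G1 map to edges of G2, and |E(G1)| = |E(G2)| = 8, so φ is a bijection on edges as well as vertices. Hence G1 ≅ G2.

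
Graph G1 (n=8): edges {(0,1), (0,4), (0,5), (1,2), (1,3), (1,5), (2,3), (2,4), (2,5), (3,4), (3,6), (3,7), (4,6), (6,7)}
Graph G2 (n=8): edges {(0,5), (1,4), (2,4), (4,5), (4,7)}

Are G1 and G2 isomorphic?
No, not isomorphic

The graphs are NOT isomorphic.

Connected components of G1: 1 component(s) with vertex sets [[0, 1, 2, 3, 4, 5, 6, 7]], sizes [8].
Connected components of G2: 3 component(s) with vertex sets [[3], [6], [0, 1, 2, 4, 5, 7]], sizes [1, 1, 6].
The number of connected components (and the multiset of component sizes) is an isomorphism invariant — an isomorphism maps each component of G1 bijectively onto a component of G2. Since G1 has 1 component(s) and G2 has 3, they cannot be isomorphic.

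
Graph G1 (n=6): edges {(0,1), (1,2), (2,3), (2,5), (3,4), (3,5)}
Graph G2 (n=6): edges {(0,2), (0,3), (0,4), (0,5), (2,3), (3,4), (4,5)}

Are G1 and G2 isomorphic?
No, not isomorphic

The graphs are NOT isomorphic.

Connected components of G1: 1 component(s) with vertex sets [[0, 1, 2, 3, 4, 5]], sizes [6].
Connected components of G2: 2 component(s) with vertex sets [[1], [0, 2, 3, 4, 5]], sizes [1, 5].
The number of connected components (and the multiset of component sizes) is an isomorphism invariant — an isomorphism maps each component of G1 bijectively onto a component of G2. Since G1 has 1 component(s) and G2 has 2, they cannot be isomorphic.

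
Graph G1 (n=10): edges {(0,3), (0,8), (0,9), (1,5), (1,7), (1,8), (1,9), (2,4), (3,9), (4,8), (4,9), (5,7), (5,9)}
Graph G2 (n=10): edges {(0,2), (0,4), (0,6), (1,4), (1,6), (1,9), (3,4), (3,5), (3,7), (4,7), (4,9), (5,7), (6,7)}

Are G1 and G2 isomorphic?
Yes, isomorphic

The graphs are isomorphic.
One valid mapping φ: V(G1) → V(G2): 0→1, 1→7, 2→2, 3→9, 4→0, 5→3, 6→8, 7→5, 8→6, 9→4

Verify φ preserves adjacency — for each edge of G1, its image is an edge of G2:
  (0,3) → (φ(0),φ(3)) = (1,9) ∈ E(G2) ✓
  (0,8) → (φ(0),φ(8)) = (1,6) ∈ E(G2) ✓
  (0,9) → (φ(0),φ(9)) = (1,4) ∈ E(G2) ✓
  (1,5) → (φ(1),φ(5)) = (3,7) ∈ E(G2) ✓
  (1,7) → (φ(1),φ(7)) = (5,7) ∈ E(G2) ✓
  (1,8) → (φ(1),φ(8)) = (6,7) ∈ E(G2) ✓
  (1,9) → (φ(1),φ(9)) = (4,7) ∈ E(G2) ✓
  (2,4) → (φ(2),φ(4)) = (0,2) ∈ E(G2) ✓
  (3,9) → (φ(3),φ(9)) = (4,9) ∈ E(G2) ✓
  (4,8) → (φ(4),φ(8)) = (0,6) ∈ E(G2) ✓
  (4,9) → (φ(4),φ(9)) = (0,4) ∈ E(G2) ✓
  (5,7) → (φ(5),φ(7)) = (3,5) ∈ E(G2) ✓
  (5,9) → (φ(5),φ(9)) = (3,4) ∈ E(G2) ✓
All 13 edges of G1 map to edges of G2, and |E(G1)| = |E(G2)| = 13, so φ is a bijection on edges as well as vertices. Hence G1 ≅ G2.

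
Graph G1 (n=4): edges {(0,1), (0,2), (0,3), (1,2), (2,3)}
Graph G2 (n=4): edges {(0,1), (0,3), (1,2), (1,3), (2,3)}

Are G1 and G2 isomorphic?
Yes, isomorphic

The graphs are isomorphic.
One valid mapping φ: V(G1) → V(G2): 0→3, 1→2, 2→1, 3→0

Verify φ preserves adjacency — for each edge of G1, its image is an edge of G2:
  (0,1) → (φ(0),φ(1)) = (2,3) ∈ E(G2) ✓
  (0,2) → (φ(0),φ(2)) = (1,3) ∈ E(G2) ✓
  (0,3) → (φ(0),φ(3)) = (0,3) ∈ E(G2) ✓
  (1,2) → (φ(1),φ(2)) = (1,2) ∈ E(G2) ✓
  (2,3) → (φ(2),φ(3)) = (0,1) ∈ E(G2) ✓
All 5 edges of G1 map to edges of G2, and |E(G1)| = |E(G2)| = 5, so φ is a bijection on edges as well as vertices. Hence G1 ≅ G2.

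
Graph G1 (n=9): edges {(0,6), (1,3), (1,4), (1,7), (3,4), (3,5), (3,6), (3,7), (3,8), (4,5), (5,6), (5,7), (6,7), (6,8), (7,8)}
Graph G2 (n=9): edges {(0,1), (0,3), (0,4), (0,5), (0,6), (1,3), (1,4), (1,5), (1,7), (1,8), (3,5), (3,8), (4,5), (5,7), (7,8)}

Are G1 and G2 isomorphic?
Yes, isomorphic

The graphs are isomorphic.
One valid mapping φ: V(G1) → V(G2): 0→6, 1→7, 2→2, 3→1, 4→8, 5→3, 6→0, 7→5, 8→4

Verify φ preserves adjacency — for each edge of G1, its image is an edge of G2:
  (0,6) → (φ(0),φ(6)) = (0,6) ∈ E(G2) ✓
  (1,3) → (φ(1),φ(3)) = (1,7) ∈ E(G2) ✓
  (1,4) → (φ(1),φ(4)) = (7,8) ∈ E(G2) ✓
  (1,7) → (φ(1),φ(7)) = (5,7) ∈ E(G2) ✓
  (3,4) → (φ(3),φ(4)) = (1,8) ∈ E(G2) ✓
  (3,5) → (φ(3),φ(5)) = (1,3) ∈ E(G2) ✓
  (3,6) → (φ(3),φ(6)) = (0,1) ∈ E(G2) ✓
  (3,7) → (φ(3),φ(7)) = (1,5) ∈ E(G2) ✓
  (3,8) → (φ(3),φ(8)) = (1,4) ∈ E(G2) ✓
  (4,5) → (φ(4),φ(5)) = (3,8) ∈ E(G2) ✓
  (5,6) → (φ(5),φ(6)) = (0,3) ∈ E(G2) ✓
  (5,7) → (φ(5),φ(7)) = (3,5) ∈ E(G2) ✓
  (6,7) → (φ(6),φ(7)) = (0,5) ∈ E(G2) ✓
  (6,8) → (φ(6),φ(8)) = (0,4) ∈ E(G2) ✓
  (7,8) → (φ(7),φ(8)) = (4,5) ∈ E(G2) ✓
All 15 edges of G1 map to edges of G2, and |E(G1)| = |E(G2)| = 15, so φ is a bijection on edges as well as vertices. Hence G1 ≅ G2.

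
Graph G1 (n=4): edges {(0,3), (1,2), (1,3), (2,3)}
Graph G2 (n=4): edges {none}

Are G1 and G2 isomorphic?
No, not isomorphic

The graphs are NOT isomorphic.

Connected components of G1: 1 component(s) with vertex sets [[0, 1, 2, 3]], sizes [4].
Connected components of G2: 4 component(s) with vertex sets [[0], [1], [2], [3]], sizes [1, 1, 1, 1].
The number of connected components (and the multiset of component sizes) is an isomorphism invariant — an isomorphism maps each component of G1 bijectively onto a component of G2. Since G1 has 1 component(s) and G2 has 4, they cannot be isomorphic.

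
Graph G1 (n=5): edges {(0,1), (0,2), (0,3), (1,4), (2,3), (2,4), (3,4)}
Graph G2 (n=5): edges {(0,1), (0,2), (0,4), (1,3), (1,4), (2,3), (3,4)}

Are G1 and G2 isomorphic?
Yes, isomorphic

The graphs are isomorphic.
One valid mapping φ: V(G1) → V(G2): 0→0, 1→2, 2→4, 3→1, 4→3

Verify φ preserves adjacency — for each edge of G1, its image is an edge of G2:
  (0,1) → (φ(0),φ(1)) = (0,2) ∈ E(G2) ✓
  (0,2) → (φ(0),φ(2)) = (0,4) ∈ E(G2) ✓
  (0,3) → (φ(0),φ(3)) = (0,1) ∈ E(G2) ✓
  (1,4) → (φ(1),φ(4)) = (2,3) ∈ E(G2) ✓
  (2,3) → (φ(2),φ(3)) = (1,4) ∈ E(G2) ✓
  (2,4) → (φ(2),φ(4)) = (3,4) ∈ E(G2) ✓
  (3,4) → (φ(3),φ(4)) = (1,3) ∈ E(G2) ✓
All 7 edges of G1 map to edges of G2, and |E(G1)| = |E(G2)| = 7, so φ is a bijection on edges as well as vertices. Hence G1 ≅ G2.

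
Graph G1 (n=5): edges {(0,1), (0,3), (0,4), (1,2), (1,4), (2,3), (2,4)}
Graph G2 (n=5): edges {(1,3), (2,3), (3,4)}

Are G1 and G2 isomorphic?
No, not isomorphic

The graphs are NOT isomorphic.

Counting triangles (3-cliques): G1 has 2, G2 has 0.
Triangle count is an isomorphism invariant, so differing triangle counts rule out isomorphism.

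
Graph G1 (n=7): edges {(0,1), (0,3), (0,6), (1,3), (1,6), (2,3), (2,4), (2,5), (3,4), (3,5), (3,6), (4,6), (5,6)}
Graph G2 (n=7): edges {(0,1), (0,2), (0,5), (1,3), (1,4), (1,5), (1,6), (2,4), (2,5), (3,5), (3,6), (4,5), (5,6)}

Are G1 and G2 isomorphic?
Yes, isomorphic

The graphs are isomorphic.
One valid mapping φ: V(G1) → V(G2): 0→6, 1→3, 2→2, 3→5, 4→0, 5→4, 6→1

Verify φ preserves adjacency — for each edge of G1, its image is an edge of G2:
  (0,1) → (φ(0),φ(1)) = (3,6) ∈ E(G2) ✓
  (0,3) → (φ(0),φ(3)) = (5,6) ∈ E(G2) ✓
  (0,6) → (φ(0),φ(6)) = (1,6) ∈ E(G2) ✓
  (1,3) → (φ(1),φ(3)) = (3,5) ∈ E(G2) ✓
  (1,6) → (φ(1),φ(6)) = (1,3) ∈ E(G2) ✓
  (2,3) → (φ(2),φ(3)) = (2,5) ∈ E(G2) ✓
  (2,4) → (φ(2),φ(4)) = (0,2) ∈ E(G2) ✓
  (2,5) → (φ(2),φ(5)) = (2,4) ∈ E(G2) ✓
  (3,4) → (φ(3),φ(4)) = (0,5) ∈ E(G2) ✓
  (3,5) → (φ(3),φ(5)) = (4,5) ∈ E(G2) ✓
  (3,6) → (φ(3),φ(6)) = (1,5) ∈ E(G2) ✓
  (4,6) → (φ(4),φ(6)) = (0,1) ∈ E(G2) ✓
  (5,6) → (φ(5),φ(6)) = (1,4) ∈ E(G2) ✓
All 13 edges of G1 map to edges of G2, and |E(G1)| = |E(G2)| = 13, so φ is a bijection on edges as well as vertices. Hence G1 ≅ G2.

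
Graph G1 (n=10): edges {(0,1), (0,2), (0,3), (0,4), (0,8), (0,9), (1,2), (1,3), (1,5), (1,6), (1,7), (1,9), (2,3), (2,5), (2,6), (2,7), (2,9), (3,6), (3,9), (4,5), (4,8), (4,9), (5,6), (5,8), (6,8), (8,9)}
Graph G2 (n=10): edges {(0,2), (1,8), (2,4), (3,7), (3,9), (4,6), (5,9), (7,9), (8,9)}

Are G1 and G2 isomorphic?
No, not isomorphic

The graphs are NOT isomorphic.

Connected components of G1: 1 component(s) with vertex sets [[0, 1, 2, 3, 4, 5, 6, 7, 8, 9]], sizes [10].
Connected components of G2: 2 component(s) with vertex sets [[0, 2, 4, 6], [1, 3, 5, 7, 8, 9]], sizes [4, 6].
The number of connected components (and the multiset of component sizes) is an isomorphism invariant — an isomorphism maps each component of G1 bijectively onto a component of G2. Since G1 has 1 component(s) and G2 has 2, they cannot be isomorphic.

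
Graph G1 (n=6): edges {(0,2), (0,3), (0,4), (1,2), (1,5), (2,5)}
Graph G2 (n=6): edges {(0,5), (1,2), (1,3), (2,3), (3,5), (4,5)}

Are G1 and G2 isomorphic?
Yes, isomorphic

The graphs are isomorphic.
One valid mapping φ: V(G1) → V(G2): 0→5, 1→2, 2→3, 3→4, 4→0, 5→1

Verify φ preserves adjacency — for each edge of G1, its image is an edge of G2:
  (0,2) → (φ(0),φ(2)) = (3,5) ∈ E(G2) ✓
  (0,3) → (φ(0),φ(3)) = (4,5) ∈ E(G2) ✓
  (0,4) → (φ(0),φ(4)) = (0,5) ∈ E(G2) ✓
  (1,2) → (φ(1),φ(2)) = (2,3) ∈ E(G2) ✓
  (1,5) → (φ(1),φ(5)) = (1,2) ∈ E(G2) ✓
  (2,5) → (φ(2),φ(5)) = (1,3) ∈ E(G2) ✓
All 6 edges of G1 map to edges of G2, and |E(G1)| = |E(G2)| = 6, so φ is a bijection on edges as well as vertices. Hence G1 ≅ G2.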